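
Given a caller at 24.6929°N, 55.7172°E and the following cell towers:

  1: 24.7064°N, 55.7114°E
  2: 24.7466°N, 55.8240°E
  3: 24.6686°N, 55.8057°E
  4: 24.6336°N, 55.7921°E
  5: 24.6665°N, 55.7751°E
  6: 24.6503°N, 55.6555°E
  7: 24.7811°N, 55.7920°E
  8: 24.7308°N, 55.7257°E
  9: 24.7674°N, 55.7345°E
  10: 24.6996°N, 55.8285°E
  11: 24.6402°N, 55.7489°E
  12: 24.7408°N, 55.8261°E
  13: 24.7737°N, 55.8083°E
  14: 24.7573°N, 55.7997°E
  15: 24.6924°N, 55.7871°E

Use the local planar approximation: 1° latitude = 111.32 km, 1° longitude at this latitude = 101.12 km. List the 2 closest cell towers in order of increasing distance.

1, 8

Distances from 24.6929°N, 55.7172°E:
1: 1.6132 km
2: 12.3437 km
3: 9.3490 km
4: 10.0469 km
5: 6.5510 km
6: 7.8368 km
7: 12.3940 km
8: 4.3057 km
9: 8.4758 km
10: 11.2793 km
11: 6.6852 km
12: 12.2350 km
13: 12.8750 km
14: 10.9996 km
15: 7.0685 km
Sorted: 1 (1.6132 km) < 8 (4.3057 km) < 5 (6.5510 km) < 11 (6.6852 km) < …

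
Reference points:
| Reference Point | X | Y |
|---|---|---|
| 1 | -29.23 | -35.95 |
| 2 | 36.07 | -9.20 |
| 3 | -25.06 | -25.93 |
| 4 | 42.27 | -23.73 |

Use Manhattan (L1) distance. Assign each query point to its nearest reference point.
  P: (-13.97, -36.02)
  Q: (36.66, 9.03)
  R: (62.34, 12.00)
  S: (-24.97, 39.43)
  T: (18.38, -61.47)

P→1; Q→2; R→2; S→3; T→4

P at (-13.97, -36.02):
  1: |-15.26| + |0.07| = 15.26 + 0.07 = 15.33
  2: |50.04| + |26.82| = 50.04 + 26.82 = 76.86
  3: |-11.09| + |10.09| = 11.09 + 10.09 = 21.18
  4: |56.24| + |12.29| = 56.24 + 12.29 = 68.53
  → nearest: 1 (15.33)
Q at (36.66, 9.03):
  1: |-65.89| + |-44.98| = 65.89 + 44.98 = 110.87
  2: |-0.59| + |-18.23| = 0.59 + 18.23 = 18.82
  3: |-61.72| + |-34.96| = 61.72 + 34.96 = 96.68
  4: |5.61| + |-32.76| = 5.61 + 32.76 = 38.37
  → nearest: 2 (18.82)
R at (62.34, 12.00):
  1: |-91.57| + |-47.95| = 91.57 + 47.95 = 139.52
  2: |-26.27| + |-21.20| = 26.27 + 21.20 = 47.47
  3: |-87.40| + |-37.93| = 87.40 + 37.93 = 125.33
  4: |-20.07| + |-35.73| = 20.07 + 35.73 = 55.80
  → nearest: 2 (47.47)
S at (-24.97, 39.43):
  1: |-4.26| + |-75.38| = 4.26 + 75.38 = 79.64
  2: |61.04| + |-48.63| = 61.04 + 48.63 = 109.67
  3: |-0.09| + |-65.36| = 0.09 + 65.36 = 65.45
  4: |67.24| + |-63.16| = 67.24 + 63.16 = 130.40
  → nearest: 3 (65.45)
T at (18.38, -61.47):
  1: |-47.61| + |25.52| = 47.61 + 25.52 = 73.13
  2: |17.69| + |52.27| = 17.69 + 52.27 = 69.96
  3: |-43.44| + |35.54| = 43.44 + 35.54 = 78.98
  4: |23.89| + |37.74| = 23.89 + 37.74 = 61.63
  → nearest: 4 (61.63)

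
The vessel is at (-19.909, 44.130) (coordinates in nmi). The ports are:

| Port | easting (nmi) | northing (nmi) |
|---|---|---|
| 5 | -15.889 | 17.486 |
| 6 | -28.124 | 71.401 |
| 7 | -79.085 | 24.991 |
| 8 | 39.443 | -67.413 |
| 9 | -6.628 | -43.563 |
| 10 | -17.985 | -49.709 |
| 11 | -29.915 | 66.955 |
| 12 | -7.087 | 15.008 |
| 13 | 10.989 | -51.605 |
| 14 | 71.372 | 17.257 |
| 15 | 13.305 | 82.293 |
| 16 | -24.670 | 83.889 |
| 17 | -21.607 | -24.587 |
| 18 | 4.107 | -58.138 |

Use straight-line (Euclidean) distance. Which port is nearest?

11

Distances from (-19.909, 44.130):
5: 26.946 nmi
6: 28.481 nmi
7: 62.194 nmi
8: 126.351 nmi
9: 88.693 nmi
10: 93.859 nmi
11: 24.922 nmi
12: 31.820 nmi
13: 100.598 nmi
14: 95.155 nmi
15: 50.592 nmi
16: 40.043 nmi
17: 68.738 nmi
18: 105.050 nmi
Minimum: 11 at 24.922 nmi.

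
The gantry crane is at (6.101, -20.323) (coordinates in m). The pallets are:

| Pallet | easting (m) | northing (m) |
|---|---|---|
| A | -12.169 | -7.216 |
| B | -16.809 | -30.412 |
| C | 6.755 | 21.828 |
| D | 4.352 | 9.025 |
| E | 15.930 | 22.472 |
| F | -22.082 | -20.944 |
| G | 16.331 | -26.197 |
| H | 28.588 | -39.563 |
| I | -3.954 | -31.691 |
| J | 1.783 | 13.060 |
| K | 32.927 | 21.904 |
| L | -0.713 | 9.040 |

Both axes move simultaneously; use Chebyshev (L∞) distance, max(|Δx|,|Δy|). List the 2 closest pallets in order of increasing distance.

G, I

Distances from (6.101, -20.323):
A: max(|-18.270|, |13.107|) = 18.270 m
B: max(|-22.910|, |-10.089|) = 22.910 m
C: max(|0.654|, |42.151|) = 42.151 m
D: max(|-1.749|, |29.348|) = 29.348 m
E: max(|9.829|, |42.795|) = 42.795 m
F: max(|-28.183|, |-0.621|) = 28.183 m
G: max(|10.230|, |-5.874|) = 10.230 m
H: max(|22.487|, |-19.240|) = 22.487 m
I: max(|-10.055|, |-11.368|) = 11.368 m
J: max(|-4.318|, |33.383|) = 33.383 m
K: max(|26.826|, |42.227|) = 42.227 m
L: max(|-6.814|, |29.363|) = 29.363 m
Sorted: G (10.230 m) < I (11.368 m) < A (18.270 m) < H (22.487 m) < …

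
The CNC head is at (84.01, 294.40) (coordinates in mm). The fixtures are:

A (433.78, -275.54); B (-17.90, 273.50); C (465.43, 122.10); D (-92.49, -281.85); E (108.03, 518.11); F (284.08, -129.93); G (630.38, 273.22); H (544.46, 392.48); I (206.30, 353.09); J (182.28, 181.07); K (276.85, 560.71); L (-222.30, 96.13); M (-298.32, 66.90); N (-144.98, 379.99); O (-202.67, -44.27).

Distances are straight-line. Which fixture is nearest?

Distances from (84.01, 294.40):
A: 668.71 mm
B: 104.03 mm
C: 418.53 mm
D: 602.67 mm
E: 225.00 mm
F: 469.13 mm
G: 546.78 mm
H: 470.78 mm
I: 135.64 mm
J: 150.00 mm
K: 328.80 mm
L: 364.88 mm
M: 444.90 mm
N: 244.46 mm
O: 443.71 mm
Minimum: B at 104.03 mm.

B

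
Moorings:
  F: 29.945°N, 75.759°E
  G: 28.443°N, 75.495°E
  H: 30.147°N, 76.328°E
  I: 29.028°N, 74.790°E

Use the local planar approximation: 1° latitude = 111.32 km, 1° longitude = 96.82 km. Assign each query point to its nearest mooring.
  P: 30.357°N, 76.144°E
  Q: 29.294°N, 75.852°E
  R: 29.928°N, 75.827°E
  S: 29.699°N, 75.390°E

P at 30.357°N, 76.144°E:
  F: √((-0.412·111.32)² + (-0.385·96.82)²) = √(2103.49182 + 1389.47781) = 59.101 km
  G: √((-1.914·111.32)² + (-0.649·96.82)²) = √(45397.32490 + 3948.38552) = 222.139 km
  H: √((-0.210·111.32)² + (0.184·96.82)²) = √(546.49348 + 317.36995) = 29.392 km
  I: √((-1.329·111.32)² + (-1.354·96.82)²) = √(21887.50998 + 17185.71025) = 197.669 km
  → nearest: H (29.392 km)
Q at 29.294°N, 75.852°E:
  F: √((0.651·111.32)² + (-0.093·96.82)²) = √(5251.80234 + 81.07670) = 73.027 km
  G: √((-0.851·111.32)² + (-0.357·96.82)²) = √(8974.40192 + 1194.72125) = 100.842 km
  H: √((0.853·111.32)² + (0.476·96.82)²) = √(9016.63434 + 2123.94889) = 105.549 km
  I: √((-0.266·111.32)² + (-1.062·96.82)²) = √(876.81843 + 10572.53643) = 107.002 km
  → nearest: F (73.027 km)
R at 29.928°N, 75.827°E:
  F: √((0.017·111.32)² + (-0.068·96.82)²) = √(3.58133 + 43.34590) = 6.850 km
  G: √((-1.485·111.32)² + (-0.332·96.82)²) = √(27327.46222 + 1033.25217) = 168.406 km
  H: √((0.219·111.32)² + (0.501·96.82)²) = √(594.33954 + 2352.91159) = 54.289 km
  I: √((-0.900·111.32)² + (-1.037·96.82)²) = √(10037.63534 + 10080.62988) = 141.839 km
  → nearest: F (6.850 km)
S at 29.699°N, 75.390°E:
  F: √((0.246·111.32)² + (0.369·96.82)²) = √(749.92289 + 1276.38852) = 45.015 km
  G: √((-1.256·111.32)² + (0.105·96.82)²) = √(19549.05075 + 103.34959) = 140.187 km
  H: √((0.448·111.32)² + (0.938·96.82)²) = √(2487.15255 + 8247.75655) = 103.609 km
  I: √((-0.671·111.32)² + (-0.600·96.82)²) = √(5579.45059 + 3374.68046) = 94.626 km
  → nearest: F (45.015 km)

P→H; Q→F; R→F; S→F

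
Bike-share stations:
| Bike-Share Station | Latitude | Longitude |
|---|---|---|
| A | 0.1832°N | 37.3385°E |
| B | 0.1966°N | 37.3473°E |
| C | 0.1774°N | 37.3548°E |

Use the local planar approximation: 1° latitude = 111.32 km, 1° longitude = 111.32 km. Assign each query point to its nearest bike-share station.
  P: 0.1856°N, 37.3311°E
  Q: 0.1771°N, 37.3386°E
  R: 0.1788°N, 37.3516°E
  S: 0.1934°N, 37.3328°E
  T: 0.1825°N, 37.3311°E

P at 0.1856°N, 37.3311°E:
  A: √((-0.0024·111.32)² + (0.0074·111.32)²) = √(0.071379 + 0.678594) = 0.8660 km
  B: √((0.0110·111.32)² + (0.0162·111.32)²) = √(1.499449 + 3.252194) = 2.1798 km
  C: √((-0.0082·111.32)² + (0.0237·111.32)²) = √(0.833248 + 6.960542) = 2.7917 km
  → nearest: A (0.8660 km)
Q at 0.1771°N, 37.3386°E:
  A: √((0.0061·111.32)² + (-0.0001·111.32)²) = √(0.461112 + 0.000124) = 0.6791 km
  B: √((0.0195·111.32)² + (0.0087·111.32)²) = √(4.712112 + 0.937961) = 2.3770 km
  C: √((0.0003·111.32)² + (0.0162·111.32)²) = √(0.001115 + 3.252194) = 1.8037 km
  → nearest: A (0.6791 km)
R at 0.1788°N, 37.3516°E:
  A: √((0.0044·111.32)² + (-0.0131·111.32)²) = √(0.239912 + 2.126616) = 1.5384 km
  B: √((0.0178·111.32)² + (-0.0043·111.32)²) = √(3.926326 + 0.229131) = 2.0385 km
  C: √((-0.0014·111.32)² + (0.0032·111.32)²) = √(0.024289 + 0.126896) = 0.3888 km
  → nearest: C (0.3888 km)
S at 0.1934°N, 37.3328°E:
  A: √((-0.0102·111.32)² + (0.0057·111.32)²) = √(1.289278 + 0.402621) = 1.3007 km
  B: √((0.0032·111.32)² + (0.0145·111.32)²) = √(0.126896 + 2.605448) = 1.6530 km
  C: √((-0.0160·111.32)² + (0.0220·111.32)²) = √(3.172388 + 5.997797) = 3.0282 km
  → nearest: A (1.3007 km)
T at 0.1825°N, 37.3311°E:
  A: √((0.0007·111.32)² + (0.0074·111.32)²) = √(0.006072 + 0.678594) = 0.8274 km
  B: √((0.0141·111.32)² + (0.0162·111.32)²) = √(2.463682 + 3.252194) = 2.3908 km
  C: √((-0.0051·111.32)² + (0.0237·111.32)²) = √(0.322320 + 6.960542) = 2.6987 km
  → nearest: A (0.8274 km)

P→A; Q→A; R→C; S→A; T→A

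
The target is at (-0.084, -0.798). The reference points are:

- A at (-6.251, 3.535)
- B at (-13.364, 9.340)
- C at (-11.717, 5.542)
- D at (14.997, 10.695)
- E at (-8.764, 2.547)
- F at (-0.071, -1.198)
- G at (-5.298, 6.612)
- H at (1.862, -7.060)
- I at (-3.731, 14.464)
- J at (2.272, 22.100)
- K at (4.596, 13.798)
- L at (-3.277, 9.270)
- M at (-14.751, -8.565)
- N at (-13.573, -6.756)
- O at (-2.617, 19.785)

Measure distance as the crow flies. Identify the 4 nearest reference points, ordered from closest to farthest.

F, H, A, G

Distances from (-0.084, -0.798):
A: √((-6.167)² + (4.333)²) = √(38.03189 + 18.77489) = 7.537
B: √((-13.280)² + (10.138)²) = √(176.35840 + 102.77904) = 16.707
C: √((-11.633)² + (6.340)²) = √(135.32669 + 40.19560) = 13.248
D: √((15.081)² + (11.493)²) = √(227.43656 + 132.08905) = 18.961
E: √((-8.680)² + (3.345)²) = √(75.34240 + 11.18903) = 9.302
F: √((0.013)² + (-0.400)²) = √(0.00017 + 0.16000) = 0.400
G: √((-5.214)² + (7.410)²) = √(27.18580 + 54.90810) = 9.061
H: √((1.946)² + (-6.262)²) = √(3.78692 + 39.21264) = 6.557
I: √((-3.647)² + (15.262)²) = √(13.30061 + 232.92864) = 15.692
J: √((2.356)² + (22.898)²) = √(5.55074 + 524.31840) = 23.019
K: √((4.680)² + (14.596)²) = √(21.90240 + 213.04322) = 15.328
L: √((-3.193)² + (10.068)²) = √(10.19525 + 101.36462) = 10.562
M: √((-14.667)² + (-7.767)²) = √(215.12089 + 60.32629) = 16.597
N: √((-13.489)² + (-5.958)²) = √(181.95312 + 35.49776) = 14.746
O: √((-2.533)² + (20.583)²) = √(6.41609 + 423.65989) = 20.738
Sorted: F (0.400) < H (6.557) < A (7.537) < G (9.061) < E (9.302) < L (10.562) < …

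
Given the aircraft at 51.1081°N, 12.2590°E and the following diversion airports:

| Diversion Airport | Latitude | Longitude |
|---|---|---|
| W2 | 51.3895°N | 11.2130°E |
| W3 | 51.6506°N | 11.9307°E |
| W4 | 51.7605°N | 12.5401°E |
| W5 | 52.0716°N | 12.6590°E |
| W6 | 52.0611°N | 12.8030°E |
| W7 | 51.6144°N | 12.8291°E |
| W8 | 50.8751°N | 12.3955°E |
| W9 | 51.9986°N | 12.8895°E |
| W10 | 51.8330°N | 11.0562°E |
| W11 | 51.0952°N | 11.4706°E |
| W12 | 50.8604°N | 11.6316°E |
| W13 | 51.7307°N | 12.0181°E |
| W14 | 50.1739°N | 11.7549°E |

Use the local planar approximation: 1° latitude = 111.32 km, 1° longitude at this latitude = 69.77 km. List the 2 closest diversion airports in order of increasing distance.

W8, W12

Distances from 51.1081°N, 12.2590°E:
W2: 79.4184 km
W3: 64.5891 km
W4: 75.2267 km
W5: 110.8282 km
W6: 112.6731 km
W7: 68.9835 km
W8: 27.6307 km
W9: 108.4526 km
W10: 116.4229 km
W11: 55.0254 km
W12: 51.7345 km
W13: 71.3167 km
W14: 109.7816 km
Sorted: W8 (27.6307 km) < W12 (51.7345 km) < W11 (55.0254 km) < W3 (64.5891 km) < …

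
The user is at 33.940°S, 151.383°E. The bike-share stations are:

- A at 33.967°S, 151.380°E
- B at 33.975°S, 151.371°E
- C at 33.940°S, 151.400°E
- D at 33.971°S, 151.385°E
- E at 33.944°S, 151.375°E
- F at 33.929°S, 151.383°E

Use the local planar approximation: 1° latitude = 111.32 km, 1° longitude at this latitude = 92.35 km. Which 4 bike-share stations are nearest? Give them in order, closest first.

Distances from 33.940°S, 151.383°E:
A: √((-0.027·111.32)² + (-0.003·92.35)²) = √(9.03387 + 0.07676) = 3.018 km
B: √((-0.035·111.32)² + (-0.012·92.35)²) = √(15.18037 + 1.22811) = 4.051 km
C: √((0.000·111.32)² + (0.017·92.35)²) = √(0.00000 + 2.46474) = 1.570 km
D: √((-0.031·111.32)² + (0.002·92.35)²) = √(11.90885 + 0.03411) = 3.456 km
E: √((-0.004·111.32)² + (-0.008·92.35)²) = √(0.19827 + 0.54583) = 0.863 km
F: √((0.011·111.32)² + (0.000·92.35)²) = √(1.49945 + 0.00000) = 1.225 km
Sorted: E (0.863 km) < F (1.225 km) < C (1.570 km) < A (3.018 km) < D (3.456 km) < B (4.051 km)

E, F, C, A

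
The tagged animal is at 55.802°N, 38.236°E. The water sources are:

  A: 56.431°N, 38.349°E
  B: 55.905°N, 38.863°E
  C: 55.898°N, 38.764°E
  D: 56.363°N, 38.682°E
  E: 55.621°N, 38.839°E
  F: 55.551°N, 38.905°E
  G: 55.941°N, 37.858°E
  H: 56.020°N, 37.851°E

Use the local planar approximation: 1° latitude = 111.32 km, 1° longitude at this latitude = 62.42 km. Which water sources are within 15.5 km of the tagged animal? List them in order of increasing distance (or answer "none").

none

Distances from 55.802°N, 38.236°E:
A: 70.375 km
B: 40.782 km
C: 34.647 km
D: 68.375 km
E: 42.693 km
F: 50.245 km
G: 28.216 km
H: 34.153 km
Threshold 15.5 km: none within range.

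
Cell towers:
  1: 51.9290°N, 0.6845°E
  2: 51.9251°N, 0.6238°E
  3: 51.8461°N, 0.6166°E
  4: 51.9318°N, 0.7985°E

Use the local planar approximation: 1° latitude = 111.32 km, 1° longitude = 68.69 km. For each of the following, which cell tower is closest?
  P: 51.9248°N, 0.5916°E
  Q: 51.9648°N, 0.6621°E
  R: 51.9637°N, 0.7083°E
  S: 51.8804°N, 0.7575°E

P at 51.9248°N, 0.5916°E:
  1: 6.3984 km
  2: 2.2121 km
  3: 8.9276 km
  4: 14.2333 km
  → nearest: 2 (2.2121 km)
Q at 51.9648°N, 0.6621°E:
  1: 4.2720 km
  2: 5.1432 km
  3: 13.5783 km
  4: 10.0638 km
  → nearest: 1 (4.2720 km)
R at 51.9637°N, 0.7083°E:
  1: 4.1945 km
  2: 7.2218 km
  3: 14.5278 km
  4: 7.1413 km
  → nearest: 1 (4.1945 km)
S at 51.8804°N, 0.7575°E:
  1: 7.3766 km
  2: 10.4453 km
  3: 10.4044 km
  4: 6.3774 km
  → nearest: 4 (6.3774 km)

P→2; Q→1; R→1; S→4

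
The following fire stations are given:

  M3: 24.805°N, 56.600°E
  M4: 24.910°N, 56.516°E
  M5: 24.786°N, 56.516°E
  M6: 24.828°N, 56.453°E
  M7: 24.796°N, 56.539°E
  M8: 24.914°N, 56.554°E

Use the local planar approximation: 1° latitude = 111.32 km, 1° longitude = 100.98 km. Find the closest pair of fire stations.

Pairwise distances:
M3–M4: √((0.105·111.32)² + (-0.084·100.98)²) = √(136.62337 + 71.94975) = 14.442 km
M3–M5: √((-0.019·111.32)² + (-0.084·100.98)²) = √(4.47356 + 71.94975) = 8.742 km
M3–M6: √((0.023·111.32)² + (-0.147·100.98)²) = √(6.55544 + 220.34612) = 15.063 km
M3–M7: √((-0.009·111.32)² + (-0.061·100.98)²) = √(1.00376 + 37.94289) = 6.241 km
M3–M8: √((0.109·111.32)² + (-0.046·100.98)²) = √(147.23104 + 21.57677) = 12.993 km
M4–M5: √((-0.124·111.32)² + (0.000·100.98)²) = √(190.54158 + 0.00000) = 13.804 km
M4–M6: √((-0.082·111.32)² + (-0.063·100.98)²) = √(83.32477 + 40.47174) = 11.126 km
M4–M7: √((-0.114·111.32)² + (0.023·100.98)²) = √(161.04828 + 5.39419) = 12.901 km
M4–M8: √((0.004·111.32)² + (0.038·100.98)²) = √(0.19827 + 14.72441) = 3.863 km
M5–M6: √((0.042·111.32)² + (-0.063·100.98)²) = √(21.85974 + 40.47174) = 7.895 km
M5–M7: √((0.010·111.32)² + (0.023·100.98)²) = √(1.23921 + 5.39419) = 2.576 km
M5–M8: √((0.128·111.32)² + (0.038·100.98)²) = √(203.03286 + 14.72441) = 14.757 km
M6–M7: √((-0.032·111.32)² + (0.086·100.98)²) = √(12.68955 + 75.41672) = 9.386 km
M6–M8: √((0.086·111.32)² + (0.101·100.98)²) = √(91.65229 + 104.01919) = 13.988 km
M7–M8: √((0.118·111.32)² + (0.015·100.98)²) = √(172.54819 + 2.29432) = 13.223 km
Closest pair: M5–M7 at 2.576 km.

M5 and M7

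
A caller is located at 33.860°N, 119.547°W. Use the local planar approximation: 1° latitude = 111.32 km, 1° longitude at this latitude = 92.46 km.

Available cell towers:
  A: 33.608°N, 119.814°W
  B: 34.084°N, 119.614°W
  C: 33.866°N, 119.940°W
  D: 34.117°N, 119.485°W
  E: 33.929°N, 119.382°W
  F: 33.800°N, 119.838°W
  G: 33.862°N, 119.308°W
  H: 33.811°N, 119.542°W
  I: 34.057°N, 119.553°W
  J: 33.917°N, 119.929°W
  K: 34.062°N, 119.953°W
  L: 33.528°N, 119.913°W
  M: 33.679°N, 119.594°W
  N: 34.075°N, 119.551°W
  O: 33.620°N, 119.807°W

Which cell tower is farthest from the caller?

Distances from 33.860°N, 119.547°W:
A: 37.368 km
B: 25.694 km
C: 36.343 km
D: 29.178 km
E: 17.080 km
F: 27.723 km
G: 22.099 km
H: 5.474 km
I: 21.937 km
J: 35.885 km
K: 43.759 km
L: 50.111 km
M: 20.612 km
N: 23.937 km
O: 35.940 km
Maximum: L at 50.111 km.

L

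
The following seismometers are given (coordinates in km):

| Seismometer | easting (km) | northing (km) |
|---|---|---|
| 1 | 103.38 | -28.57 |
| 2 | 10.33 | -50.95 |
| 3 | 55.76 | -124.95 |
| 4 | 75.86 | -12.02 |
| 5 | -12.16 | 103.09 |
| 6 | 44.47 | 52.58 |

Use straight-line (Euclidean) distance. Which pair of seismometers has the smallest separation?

1 and 4

Pairwise distances:
1–2: 95.70 km
1–3: 107.50 km
1–4: 32.11 km
1–5: 175.17 km
1–6: 100.28 km
2–3: 86.83 km
2–4: 76.22 km
2–5: 155.67 km
2–6: 109.01 km
3–4: 114.70 km
3–5: 237.94 km
3–6: 177.89 km
4–5: 144.91 km
4–6: 71.82 km
5–6: 75.88 km
Closest pair: 1–4 at 32.11 km.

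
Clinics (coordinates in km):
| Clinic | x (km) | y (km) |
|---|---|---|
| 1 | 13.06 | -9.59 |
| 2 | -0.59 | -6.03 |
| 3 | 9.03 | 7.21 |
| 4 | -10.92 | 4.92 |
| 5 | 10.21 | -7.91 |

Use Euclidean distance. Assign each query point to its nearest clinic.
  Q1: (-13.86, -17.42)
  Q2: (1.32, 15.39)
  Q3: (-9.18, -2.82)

Q1→2; Q2→3; Q3→4

Q1 at (-13.86, -17.42):
  1: √((26.92)² + (7.83)²) = √(724.6864 + 61.3089) = 28.04 km
  2: √((13.27)² + (11.39)²) = √(176.0929 + 129.7321) = 17.49 km
  3: √((22.89)² + (24.63)²) = √(523.9521 + 606.6369) = 33.62 km
  4: √((2.94)² + (22.34)²) = √(8.6436 + 499.0756) = 22.53 km
  5: √((24.07)² + (9.51)²) = √(579.3649 + 90.4401) = 25.88 km
  → nearest: 2 (17.49 km)
Q2 at (1.32, 15.39):
  1: √((11.74)² + (-24.98)²) = √(137.8276 + 624.0004) = 27.60 km
  2: √((-1.91)² + (-21.42)²) = √(3.6481 + 458.8164) = 21.50 km
  3: √((7.71)² + (-8.18)²) = √(59.4441 + 66.9124) = 11.24 km
  4: √((-12.24)² + (-10.47)²) = √(149.8176 + 109.6209) = 16.11 km
  5: √((8.89)² + (-23.30)²) = √(79.0321 + 542.8900) = 24.94 km
  → nearest: 3 (11.24 km)
Q3 at (-9.18, -2.82):
  1: √((22.24)² + (-6.77)²) = √(494.6176 + 45.8329) = 23.25 km
  2: √((8.59)² + (-3.21)²) = √(73.7881 + 10.3041) = 9.17 km
  3: √((18.21)² + (10.03)²) = √(331.6041 + 100.6009) = 20.79 km
  4: √((-1.74)² + (7.74)²) = √(3.0276 + 59.9076) = 7.93 km
  5: √((19.39)² + (-5.09)²) = √(375.9721 + 25.9081) = 20.05 km
  → nearest: 4 (7.93 km)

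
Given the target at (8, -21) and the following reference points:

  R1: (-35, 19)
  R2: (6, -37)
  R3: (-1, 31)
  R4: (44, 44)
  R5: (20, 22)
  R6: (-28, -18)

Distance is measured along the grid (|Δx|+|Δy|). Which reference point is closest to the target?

R2

Distances from (8, -21):
R1: |-43| + |40| = 43 + 40 = 83
R2: |-2| + |-16| = 2 + 16 = 18
R3: |-9| + |52| = 9 + 52 = 61
R4: |36| + |65| = 36 + 65 = 101
R5: |12| + |43| = 12 + 43 = 55
R6: |-36| + |3| = 36 + 3 = 39
Minimum: R2 at 18.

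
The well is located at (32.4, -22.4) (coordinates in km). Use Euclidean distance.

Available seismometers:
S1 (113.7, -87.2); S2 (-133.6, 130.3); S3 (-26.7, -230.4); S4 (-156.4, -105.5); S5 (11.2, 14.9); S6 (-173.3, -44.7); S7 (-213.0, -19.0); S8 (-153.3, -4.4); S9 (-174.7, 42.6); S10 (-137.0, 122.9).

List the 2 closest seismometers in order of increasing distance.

Distances from (32.4, -22.4):
S1: √((81.3)² + (-64.8)²) = √(6609.690 + 4199.040) = 104.0 km
S2: √((-166.0)² + (152.7)²) = √(27556.000 + 23317.290) = 225.6 km
S3: √((-59.1)² + (-208.0)²) = √(3492.810 + 43264.000) = 216.2 km
S4: √((-188.8)² + (-83.1)²) = √(35645.440 + 6905.610) = 206.3 km
S5: √((-21.2)² + (37.3)²) = √(449.440 + 1391.290) = 42.9 km
S6: √((-205.7)² + (-22.3)²) = √(42312.490 + 497.290) = 206.9 km
S7: √((-245.4)² + (3.4)²) = √(60221.160 + 11.560) = 245.4 km
S8: √((-185.7)² + (18.0)²) = √(34484.490 + 324.000) = 186.6 km
S9: √((-207.1)² + (65.0)²) = √(42890.410 + 4225.000) = 217.1 km
S10: √((-169.4)² + (145.3)²) = √(28696.360 + 21112.090) = 223.2 km
Sorted: S5 (42.9 km) < S1 (104.0 km) < S8 (186.6 km) < S4 (206.3 km) < …

S5, S1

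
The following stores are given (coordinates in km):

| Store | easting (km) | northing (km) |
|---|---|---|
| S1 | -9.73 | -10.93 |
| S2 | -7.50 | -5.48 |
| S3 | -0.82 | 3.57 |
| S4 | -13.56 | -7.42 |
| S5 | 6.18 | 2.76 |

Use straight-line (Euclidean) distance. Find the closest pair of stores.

S1 and S4

Pairwise distances:
S1–S4: 5.20 km
S1–S2: 5.89 km
S2–S4: 6.36 km
S3–S5: 7.05 km
S2–S3: 11.25 km
S2–S5: 15.97 km
S3–S4: 16.83 km
S1–S3: 17.02 km
S1–S5: 20.99 km
S4–S5: 22.21 km
Closest pair: S1–S4 at 5.20 km.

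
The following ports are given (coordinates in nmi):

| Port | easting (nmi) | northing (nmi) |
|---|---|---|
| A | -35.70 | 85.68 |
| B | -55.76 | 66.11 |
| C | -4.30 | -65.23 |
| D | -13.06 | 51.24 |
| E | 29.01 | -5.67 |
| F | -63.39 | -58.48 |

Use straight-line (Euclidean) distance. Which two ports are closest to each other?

Pairwise distances:
A–B: √((-20.06)² + (-19.57)²) = √(402.4036 + 382.9849) = 28.02 nmi
A–C: √((31.40)² + (-150.91)²) = √(985.9600 + 22773.8281) = 154.14 nmi
A–D: √((22.64)² + (-34.44)²) = √(512.5696 + 1186.1136) = 41.22 nmi
A–E: √((64.71)² + (-91.35)²) = √(4187.3841 + 8344.8225) = 111.95 nmi
A–F: √((-27.69)² + (-144.16)²) = √(766.7361 + 20782.1056) = 146.80 nmi
B–C: √((51.46)² + (-131.34)²) = √(2648.1316 + 17250.1956) = 141.06 nmi
B–D: √((42.70)² + (-14.87)²) = √(1823.2900 + 221.1169) = 45.22 nmi
B–E: √((84.77)² + (-71.78)²) = √(7185.9529 + 5152.3684) = 111.08 nmi
B–F: √((-7.63)² + (-124.59)²) = √(58.2169 + 15522.6681) = 124.82 nmi
C–D: √((-8.76)² + (116.47)²) = √(76.7376 + 13565.2609) = 116.80 nmi
C–E: √((33.31)² + (59.56)²) = √(1109.5561 + 3547.3936) = 68.24 nmi
C–F: √((-59.09)² + (6.75)²) = √(3491.6281 + 45.5625) = 59.47 nmi
D–E: √((42.07)² + (-56.91)²) = √(1769.8849 + 3238.7481) = 70.77 nmi
D–F: √((-50.33)² + (-109.72)²) = √(2533.1089 + 12038.4784) = 120.71 nmi
E–F: √((-92.40)² + (-52.81)²) = √(8537.7600 + 2788.8961) = 106.43 nmi
Closest pair: A–B at 28.02 nmi.

A and B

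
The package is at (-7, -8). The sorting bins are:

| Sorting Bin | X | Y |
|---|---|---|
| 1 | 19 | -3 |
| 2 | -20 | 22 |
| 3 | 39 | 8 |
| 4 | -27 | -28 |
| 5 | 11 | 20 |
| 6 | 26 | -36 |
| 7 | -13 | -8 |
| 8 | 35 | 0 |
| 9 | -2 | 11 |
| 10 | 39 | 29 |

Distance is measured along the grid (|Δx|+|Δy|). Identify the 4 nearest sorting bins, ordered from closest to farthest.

7, 9, 1, 4

Distances from (-7, -8):
1: 31
2: 43
3: 62
4: 40
5: 46
6: 61
7: 6
8: 50
9: 24
10: 83
Sorted: 7 (6) < 9 (24) < 1 (31) < 4 (40) < 2 (43) < 5 (46) < …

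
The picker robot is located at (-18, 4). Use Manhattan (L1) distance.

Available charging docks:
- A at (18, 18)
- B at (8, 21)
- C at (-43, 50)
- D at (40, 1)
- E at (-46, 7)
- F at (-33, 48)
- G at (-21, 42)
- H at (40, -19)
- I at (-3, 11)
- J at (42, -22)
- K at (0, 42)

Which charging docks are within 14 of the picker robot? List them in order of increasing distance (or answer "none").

Distances from (-18, 4):
A: |36| + |14| = 36 + 14 = 50
B: |26| + |17| = 26 + 17 = 43
C: |-25| + |46| = 25 + 46 = 71
D: |58| + |-3| = 58 + 3 = 61
E: |-28| + |3| = 28 + 3 = 31
F: |-15| + |44| = 15 + 44 = 59
G: |-3| + |38| = 3 + 38 = 41
H: |58| + |-23| = 58 + 23 = 81
I: |15| + |7| = 15 + 7 = 22
J: |60| + |-26| = 60 + 26 = 86
K: |18| + |38| = 18 + 38 = 56
Threshold 14: none within range.

none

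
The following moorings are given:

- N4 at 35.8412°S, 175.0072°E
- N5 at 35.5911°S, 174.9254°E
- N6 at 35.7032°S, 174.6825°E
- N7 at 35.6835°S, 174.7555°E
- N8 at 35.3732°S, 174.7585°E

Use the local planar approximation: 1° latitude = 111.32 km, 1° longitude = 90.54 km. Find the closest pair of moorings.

Pairwise distances:
N6–N7: √((0.0197·111.32)² + (0.0730·90.54)²) = √(4.809267 + 43.684433) = 6.9637 km
N5–N7: √((-0.0924·111.32)² + (-0.1699·90.54)²) = √(105.801138 + 236.628875) = 18.5049 km
N5–N6: √((-0.1121·111.32)² + (-0.2429·90.54)²) = √(155.724742 + 483.655365) = 25.2860 km
N5–N8: √((0.2179·111.32)² + (-0.1669·90.54)²) = √(588.384002 + 228.346129) = 28.5785 km
N4–N7: √((0.1577·111.32)² + (-0.2517·90.54)²) = √(308.183783 + 519.334784) = 28.7666 km
N4–N5: √((0.2501·111.32)² + (-0.0818·90.54)²) = √(775.128631 + 54.851384) = 28.8094 km
N4–N6: √((0.1380·111.32)² + (-0.3247·90.54)²) = √(235.995960 + 864.262277) = 33.1701 km
N7–N8: √((0.3103·111.32)² + (0.0030·90.54)²) = √(1193.190938 + 0.073777) = 34.5437 km
N6–N8: √((0.3300·111.32)² + (0.0760·90.54)²) = √(1349.504307 + 47.348711) = 37.3745 km
N4–N8: √((0.4680·111.32)² + (-0.2487·90.54)²) = √(2714.176597 + 507.028709) = 56.7557 km
Closest pair: N6–N7 at 6.9637 km.

N6 and N7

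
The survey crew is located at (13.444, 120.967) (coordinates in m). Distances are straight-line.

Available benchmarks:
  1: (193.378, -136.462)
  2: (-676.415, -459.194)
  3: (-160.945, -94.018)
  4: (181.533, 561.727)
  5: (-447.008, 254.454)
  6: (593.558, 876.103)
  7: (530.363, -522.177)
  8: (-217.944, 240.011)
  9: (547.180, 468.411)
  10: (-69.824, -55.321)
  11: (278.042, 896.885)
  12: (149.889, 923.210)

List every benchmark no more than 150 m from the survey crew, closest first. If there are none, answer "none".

Distances from (13.444, 120.967):
1: √((179.934)² + (-257.429)²) = √(32376.24436 + 66269.69004) = 314.080 m
2: √((-689.859)² + (-580.161)²) = √(475905.43988 + 336586.78592) = 901.384 m
3: √((-174.389)² + (-214.985)²) = √(30411.52332 + 46218.55023) = 276.821 m
4: √((168.089)² + (440.760)²) = √(28253.91192 + 194269.37760) = 471.724 m
5: √((-460.452)² + (133.487)²) = √(212016.04430 + 17818.77917) = 479.411 m
6: √((580.114)² + (755.136)²) = √(336532.25300 + 570230.37850) = 952.241 m
7: √((516.919)² + (-643.144)²) = √(267205.25256 + 413634.20474) = 825.130 m
8: √((-231.388)² + (119.044)²) = √(53540.40654 + 14171.47394) = 260.215 m
9: √((533.736)² + (347.444)²) = √(284874.11770 + 120717.33314) = 636.861 m
10: √((-83.268)² + (-176.288)²) = √(6933.55982 + 31077.45894) = 194.964 m
11: √((264.598)² + (775.918)²) = √(70012.10160 + 602048.74272) = 819.793 m
12: √((136.445)² + (802.243)²) = √(18617.23803 + 643593.83105) = 813.764 m
Threshold 150 m: none within range.

none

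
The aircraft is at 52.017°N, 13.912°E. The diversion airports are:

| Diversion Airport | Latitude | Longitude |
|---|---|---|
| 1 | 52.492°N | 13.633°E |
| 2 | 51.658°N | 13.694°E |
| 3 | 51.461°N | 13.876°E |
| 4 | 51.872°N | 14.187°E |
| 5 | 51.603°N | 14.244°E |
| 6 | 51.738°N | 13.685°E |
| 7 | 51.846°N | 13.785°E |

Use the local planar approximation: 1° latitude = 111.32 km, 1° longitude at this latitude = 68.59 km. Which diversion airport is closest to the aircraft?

Distances from 52.017°N, 13.912°E:
1: 56.233 km
2: 42.670 km
3: 61.943 km
4: 24.826 km
5: 51.405 km
6: 34.742 km
7: 20.934 km
Minimum: 7 at 20.934 km.

7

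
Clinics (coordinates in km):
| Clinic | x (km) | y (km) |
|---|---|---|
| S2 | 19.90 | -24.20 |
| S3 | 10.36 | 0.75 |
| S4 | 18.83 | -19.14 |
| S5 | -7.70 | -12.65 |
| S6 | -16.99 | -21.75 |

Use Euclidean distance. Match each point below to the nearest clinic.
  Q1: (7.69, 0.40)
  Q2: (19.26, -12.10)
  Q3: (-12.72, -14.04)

Q1→S3; Q2→S4; Q3→S5

Q1 at (7.69, 0.40):
  S2: √((12.21)² + (-24.60)²) = √(149.0841 + 605.1600) = 27.46 km
  S3: √((2.67)² + (0.35)²) = √(7.1289 + 0.1225) = 2.69 km
  S4: √((11.14)² + (-19.54)²) = √(124.0996 + 381.8116) = 22.49 km
  S5: √((-15.39)² + (-13.05)²) = √(236.8521 + 170.3025) = 20.18 km
  S6: √((-24.68)² + (-22.15)²) = √(609.1024 + 490.6225) = 33.16 km
  → nearest: S3 (2.69 km)
Q2 at (19.26, -12.10):
  S2: √((0.64)² + (-12.10)²) = √(0.4096 + 146.4100) = 12.12 km
  S3: √((-8.90)² + (12.85)²) = √(79.2100 + 165.1225) = 15.63 km
  S4: √((-0.43)² + (-7.04)²) = √(0.1849 + 49.5616) = 7.05 km
  S5: √((-26.96)² + (-0.55)²) = √(726.8416 + 0.3025) = 26.97 km
  S6: √((-36.25)² + (-9.65)²) = √(1314.0625 + 93.1225) = 37.51 km
  → nearest: S4 (7.05 km)
Q3 at (-12.72, -14.04):
  S2: √((32.62)² + (-10.16)²) = √(1064.0644 + 103.2256) = 34.17 km
  S3: √((23.08)² + (14.79)²) = √(532.6864 + 218.7441) = 27.41 km
  S4: √((31.55)² + (-5.10)²) = √(995.4025 + 26.0100) = 31.96 km
  S5: √((5.02)² + (1.39)²) = √(25.2004 + 1.9321) = 5.21 km
  S6: √((-4.27)² + (-7.71)²) = √(18.2329 + 59.4441) = 8.81 km
  → nearest: S5 (5.21 km)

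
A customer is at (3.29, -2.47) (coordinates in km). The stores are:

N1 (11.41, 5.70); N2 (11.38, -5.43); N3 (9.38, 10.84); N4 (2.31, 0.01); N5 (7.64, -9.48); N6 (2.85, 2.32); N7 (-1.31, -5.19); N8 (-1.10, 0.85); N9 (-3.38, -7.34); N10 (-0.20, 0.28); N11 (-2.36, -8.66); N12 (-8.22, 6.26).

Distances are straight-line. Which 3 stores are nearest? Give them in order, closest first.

Distances from (3.29, -2.47):
N1: √((8.12)² + (8.17)²) = √(65.9344 + 66.7489) = 11.52 km
N2: √((8.09)² + (-2.96)²) = √(65.4481 + 8.7616) = 8.61 km
N3: √((6.09)² + (13.31)²) = √(37.0881 + 177.1561) = 14.64 km
N4: √((-0.98)² + (2.48)²) = √(0.9604 + 6.1504) = 2.67 km
N5: √((4.35)² + (-7.01)²) = √(18.9225 + 49.1401) = 8.25 km
N6: √((-0.44)² + (4.79)²) = √(0.1936 + 22.9441) = 4.81 km
N7: √((-4.60)² + (-2.72)²) = √(21.1600 + 7.3984) = 5.34 km
N8: √((-4.39)² + (3.32)²) = √(19.2721 + 11.0224) = 5.50 km
N9: √((-6.67)² + (-4.87)²) = √(44.4889 + 23.7169) = 8.26 km
N10: √((-3.49)² + (2.75)²) = √(12.1801 + 7.5625) = 4.44 km
N11: √((-5.65)² + (-6.19)²) = √(31.9225 + 38.3161) = 8.38 km
N12: √((-11.51)² + (8.73)²) = √(132.4801 + 76.2129) = 14.45 km
Sorted: N4 (2.67 km) < N10 (4.44 km) < N6 (4.81 km) < N7 (5.34 km) < N8 (5.50 km) < …

N4, N10, N6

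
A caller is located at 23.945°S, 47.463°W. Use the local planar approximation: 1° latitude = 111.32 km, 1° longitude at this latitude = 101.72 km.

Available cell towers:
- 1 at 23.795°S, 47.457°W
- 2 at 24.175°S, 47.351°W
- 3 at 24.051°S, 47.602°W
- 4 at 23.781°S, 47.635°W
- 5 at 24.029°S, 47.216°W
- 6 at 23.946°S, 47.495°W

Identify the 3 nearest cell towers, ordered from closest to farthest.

6, 1, 3

Distances from 23.945°S, 47.463°W:
1: 16.709 km
2: 28.024 km
3: 18.416 km
4: 25.286 km
5: 26.809 km
6: 3.257 km
Sorted: 6 (3.257 km) < 1 (16.709 km) < 3 (18.416 km) < 4 (25.286 km) < 5 (26.809 km) < …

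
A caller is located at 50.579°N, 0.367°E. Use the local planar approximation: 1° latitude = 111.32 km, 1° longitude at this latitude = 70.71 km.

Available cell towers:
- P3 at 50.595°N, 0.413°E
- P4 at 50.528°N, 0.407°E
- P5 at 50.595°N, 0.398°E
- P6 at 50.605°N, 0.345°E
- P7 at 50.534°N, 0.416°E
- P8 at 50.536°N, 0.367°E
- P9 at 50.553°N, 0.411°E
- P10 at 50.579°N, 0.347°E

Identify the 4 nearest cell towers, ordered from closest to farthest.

P10, P5, P6, P3

Distances from 50.579°N, 0.367°E:
P3: 3.708 km
P4: 6.343 km
P5: 2.824 km
P6: 3.286 km
P7: 6.091 km
P8: 4.787 km
P9: 4.249 km
P10: 1.414 km
Sorted: P10 (1.414 km) < P5 (2.824 km) < P6 (3.286 km) < P3 (3.708 km) < P9 (4.249 km) < P8 (4.787 km) < …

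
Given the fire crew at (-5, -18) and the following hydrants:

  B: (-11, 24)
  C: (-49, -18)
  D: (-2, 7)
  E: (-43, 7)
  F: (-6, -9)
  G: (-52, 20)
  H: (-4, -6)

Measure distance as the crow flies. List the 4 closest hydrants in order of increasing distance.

Distances from (-5, -18):
B: √((-6)² + (42)²) = √(36.000 + 1764.000) = 42.4
C: √((-44)² + (0)²) = √(1936.000 + 0.000) = 44.0
D: √((3)² + (25)²) = √(9.000 + 625.000) = 25.2
E: √((-38)² + (25)²) = √(1444.000 + 625.000) = 45.5
F: √((-1)² + (9)²) = √(1.000 + 81.000) = 9.1
G: √((-47)² + (38)²) = √(2209.000 + 1444.000) = 60.4
H: √((1)² + (12)²) = √(1.000 + 144.000) = 12.0
Sorted: F (9.1) < H (12.0) < D (25.2) < B (42.4) < C (44.0) < E (45.5) < …

F, H, D, B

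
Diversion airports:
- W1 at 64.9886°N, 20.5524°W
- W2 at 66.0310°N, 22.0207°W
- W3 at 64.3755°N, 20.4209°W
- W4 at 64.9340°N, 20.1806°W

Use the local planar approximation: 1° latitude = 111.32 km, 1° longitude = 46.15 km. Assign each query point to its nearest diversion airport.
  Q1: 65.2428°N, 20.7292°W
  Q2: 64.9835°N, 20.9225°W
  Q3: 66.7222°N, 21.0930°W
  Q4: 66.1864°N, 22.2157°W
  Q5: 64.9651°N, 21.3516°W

Q1→W1; Q2→W1; Q3→W2; Q4→W2; Q5→W1

Q1 at 65.2428°N, 20.7292°W:
  W1: √((-0.2542·111.32)² + (0.1768·46.15)²) = √(800.750996 + 66.574503) = 29.4504 km
  W2: √((0.7882·111.32)² + (-1.2915·46.15)²) = √(7698.732969 + 3552.484827) = 106.0718 km
  W3: √((-0.8673·111.32)² + (0.3083·46.15)²) = √(9321.484636 + 202.437265) = 97.5906 km
  W4: √((-0.3088·111.32)² + (0.5486·46.15)²) = √(1181.682975 + 640.995554) = 42.6928 km
  → nearest: W1 (29.4504 km)
Q2 at 64.9835°N, 20.9225°W:
  W1: √((0.0051·111.32)² + (0.3701·46.15)²) = √(0.322320 + 291.730328) = 17.0895 km
  W2: √((1.0475·111.32)² + (-1.0982·46.15)²) = √(13597.355699 + 2568.658029) = 127.1456 km
  W3: √((-0.6080·111.32)² + (0.5016·46.15)²) = √(4580.928928 + 535.868793) = 71.5318 km
  W4: √((-0.0495·111.32)² + (0.7419·46.15)²) = √(30.363847 + 1172.287551) = 34.6793 km
  → nearest: W1 (17.0895 km)
Q3 at 66.7222°N, 21.0930°W:
  W1: √((-1.7336·111.32)² + (0.5406·46.15)²) = √(37242.960117 + 622.437133) = 194.5903 km
  W2: √((-0.6912·111.32)² + (-0.9277·46.15)²) = √(5920.438229 + 1832.983366) = 88.0535 km
  W3: √((-2.3467·111.32)² + (0.6721·46.15)²) = √(68243.539226 + 962.080033) = 263.0696 km
  W4: √((-1.7882·111.32)² + (0.9124·46.15)²) = √(39625.848649 + 1773.021345) = 203.4671 km
  → nearest: W2 (88.0535 km)
Q4 at 66.1864°N, 22.2157°W:
  W1: √((-1.1978·111.32)² + (1.6633·46.15)²) = √(17779.314522 + 5892.296410) = 153.8558 km
  W2: √((-0.1554·111.32)² + (0.1950·46.15)²) = √(299.259830 + 80.986501) = 19.4999 km
  W3: √((-1.8109·111.32)² + (1.7948·46.15)²) = √(40638.281354 + 6860.812213) = 217.9429 km
  W4: √((-1.2524·111.32)² + (2.0351·46.15)²) = √(19437.146733 + 8820.941042) = 168.1014 km
  → nearest: W2 (19.4999 km)
Q5 at 64.9651°N, 21.3516°W:
  W1: √((0.0235·111.32)² + (0.7992·46.15)²) = √(6.843561 + 1360.361590) = 36.9757 km
  W2: √((1.0659·111.32)² + (-0.6691·46.15)²) = √(14079.243488 + 953.510479) = 122.6081 km
  W3: √((-0.5896·111.32)² + (0.9307·46.15)²) = √(4307.857661 + 1844.857553) = 78.4392 km
  W4: √((-0.0311·111.32)² + (1.1710·46.15)²) = √(11.985804 + 2920.499935) = 54.1524 km
  → nearest: W1 (36.9757 km)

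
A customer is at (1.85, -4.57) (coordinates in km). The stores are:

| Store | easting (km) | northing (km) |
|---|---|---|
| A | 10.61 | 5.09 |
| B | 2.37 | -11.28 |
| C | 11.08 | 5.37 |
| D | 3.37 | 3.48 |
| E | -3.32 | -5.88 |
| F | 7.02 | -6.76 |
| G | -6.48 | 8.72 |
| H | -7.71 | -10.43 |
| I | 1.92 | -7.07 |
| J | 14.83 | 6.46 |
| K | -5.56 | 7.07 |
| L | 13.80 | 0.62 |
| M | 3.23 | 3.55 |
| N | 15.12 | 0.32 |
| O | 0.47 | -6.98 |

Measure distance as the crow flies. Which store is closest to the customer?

I

Distances from (1.85, -4.57):
A: √((8.76)² + (9.66)²) = √(76.7376 + 93.3156) = 13.04 km
B: √((0.52)² + (-6.71)²) = √(0.2704 + 45.0241) = 6.73 km
C: √((9.23)² + (9.94)²) = √(85.1929 + 98.8036) = 13.56 km
D: √((1.52)² + (8.05)²) = √(2.3104 + 64.8025) = 8.19 km
E: √((-5.17)² + (-1.31)²) = √(26.7289 + 1.7161) = 5.33 km
F: √((5.17)² + (-2.19)²) = √(26.7289 + 4.7961) = 5.61 km
G: √((-8.33)² + (13.29)²) = √(69.3889 + 176.6241) = 15.68 km
H: √((-9.56)² + (-5.86)²) = √(91.3936 + 34.3396) = 11.21 km
I: √((0.07)² + (-2.50)²) = √(0.0049 + 6.2500) = 2.50 km
J: √((12.98)² + (11.03)²) = √(168.4804 + 121.6609) = 17.03 km
K: √((-7.41)² + (11.64)²) = √(54.9081 + 135.4896) = 13.80 km
L: √((11.95)² + (5.19)²) = √(142.8025 + 26.9361) = 13.03 km
M: √((1.38)² + (8.12)²) = √(1.9044 + 65.9344) = 8.24 km
N: √((13.27)² + (4.89)²) = √(176.0929 + 23.9121) = 14.14 km
O: √((-1.38)² + (-2.41)²) = √(1.9044 + 5.8081) = 2.78 km
Minimum: I at 2.50 km.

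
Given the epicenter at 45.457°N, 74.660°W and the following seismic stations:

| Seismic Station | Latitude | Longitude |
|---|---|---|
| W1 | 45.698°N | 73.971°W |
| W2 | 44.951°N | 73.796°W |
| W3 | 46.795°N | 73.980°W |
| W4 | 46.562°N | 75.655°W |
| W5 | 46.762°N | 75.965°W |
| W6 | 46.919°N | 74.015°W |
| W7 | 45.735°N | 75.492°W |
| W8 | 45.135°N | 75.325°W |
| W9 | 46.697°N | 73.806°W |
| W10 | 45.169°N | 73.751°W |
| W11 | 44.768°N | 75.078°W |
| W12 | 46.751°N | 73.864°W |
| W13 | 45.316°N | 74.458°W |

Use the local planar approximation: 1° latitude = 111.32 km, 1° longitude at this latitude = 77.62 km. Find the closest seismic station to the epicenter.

W13

Distances from 45.457°N, 74.660°W:
W1: 59.832 km
W2: 87.581 km
W3: 158.022 km
W4: 145.244 km
W5: 177.101 km
W6: 170.276 km
W7: 71.612 km
W8: 62.843 km
W9: 153.128 km
W10: 77.499 km
W11: 83.280 km
W12: 156.740 km
W13: 22.186 km
Minimum: W13 at 22.186 km.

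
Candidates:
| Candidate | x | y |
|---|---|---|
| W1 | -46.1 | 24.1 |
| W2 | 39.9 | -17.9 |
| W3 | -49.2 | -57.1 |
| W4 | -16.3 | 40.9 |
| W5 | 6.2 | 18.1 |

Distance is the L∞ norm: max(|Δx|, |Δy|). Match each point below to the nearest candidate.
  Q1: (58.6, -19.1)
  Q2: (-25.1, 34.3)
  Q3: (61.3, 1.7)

Q1→W2; Q2→W4; Q3→W2

Q1 at (58.6, -19.1):
  W1: max(|-104.7|, |43.2|) = 104.7
  W2: max(|-18.7|, |1.2|) = 18.7
  W3: max(|-107.8|, |-38.0|) = 107.8
  W4: max(|-74.9|, |60.0|) = 74.9
  W5: max(|-52.4|, |37.2|) = 52.4
  → nearest: W2 (18.7)
Q2 at (-25.1, 34.3):
  W1: max(|-21.0|, |-10.2|) = 21.0
  W2: max(|65.0|, |-52.2|) = 65.0
  W3: max(|-24.1|, |-91.4|) = 91.4
  W4: max(|8.8|, |6.6|) = 8.8
  W5: max(|31.3|, |-16.2|) = 31.3
  → nearest: W4 (8.8)
Q3 at (61.3, 1.7):
  W1: max(|-107.4|, |22.4|) = 107.4
  W2: max(|-21.4|, |-19.6|) = 21.4
  W3: max(|-110.5|, |-58.8|) = 110.5
  W4: max(|-77.6|, |39.2|) = 77.6
  W5: max(|-55.1|, |16.4|) = 55.1
  → nearest: W2 (21.4)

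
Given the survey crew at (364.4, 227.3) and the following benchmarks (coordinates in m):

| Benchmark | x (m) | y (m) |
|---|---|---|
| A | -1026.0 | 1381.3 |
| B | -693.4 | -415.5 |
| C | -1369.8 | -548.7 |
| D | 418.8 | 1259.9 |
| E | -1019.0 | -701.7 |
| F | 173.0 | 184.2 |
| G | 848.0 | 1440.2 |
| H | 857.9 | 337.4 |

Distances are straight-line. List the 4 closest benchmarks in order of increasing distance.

Distances from (364.4, 227.3):
A: √((-1390.4)² + (1154.0)²) = √(1933212.160 + 1331716.000) = 1806.9 m
B: √((-1057.8)² + (-642.8)²) = √(1118940.840 + 413191.840) = 1237.8 m
C: √((-1734.2)² + (-776.0)²) = √(3007449.640 + 602176.000) = 1899.9 m
D: √((54.4)² + (1032.6)²) = √(2959.360 + 1066262.760) = 1034.0 m
E: √((-1383.4)² + (-929.0)²) = √(1913795.560 + 863041.000) = 1666.4 m
F: √((-191.4)² + (-43.1)²) = √(36633.960 + 1857.610) = 196.2 m
G: √((483.6)² + (1212.9)²) = √(233868.960 + 1471126.410) = 1305.8 m
H: √((493.5)² + (110.1)²) = √(243542.250 + 12122.010) = 505.6 m
Sorted: F (196.2 m) < H (505.6 m) < D (1034.0 m) < B (1237.8 m) < G (1305.8 m) < E (1666.4 m) < …

F, H, D, B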